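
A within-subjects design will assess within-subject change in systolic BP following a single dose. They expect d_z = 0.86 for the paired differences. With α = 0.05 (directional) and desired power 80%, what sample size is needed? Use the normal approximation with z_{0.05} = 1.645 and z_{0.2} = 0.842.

n = 9 pairs

For a paired (one-sample on differences) test: n = ((z_{α} + z_β) / d)².
z_{α} + z_β = 1.645 + 0.842 = 2.487.
n = (2.487 / 0.86)² = 2.892² = 8.36.
Round up.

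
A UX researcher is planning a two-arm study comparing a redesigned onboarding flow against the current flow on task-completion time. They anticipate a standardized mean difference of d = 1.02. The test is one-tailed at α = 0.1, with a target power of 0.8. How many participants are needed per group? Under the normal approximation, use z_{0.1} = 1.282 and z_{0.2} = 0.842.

n = 9 per group

For two independent groups with equal n: n = 2·((z_{α} + z_β) / d)².
z_{α} + z_β = 1.282 + 0.842 = 2.124.
n = 2 × (2.124 / 1.02)² = 2 × 2.082² = 2 × 4.34 = 8.7.
Round up to the next whole participant.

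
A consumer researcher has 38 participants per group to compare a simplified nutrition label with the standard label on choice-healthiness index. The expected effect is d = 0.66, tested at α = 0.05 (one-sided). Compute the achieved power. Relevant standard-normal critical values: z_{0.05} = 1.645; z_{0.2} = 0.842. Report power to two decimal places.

power ≈ 0.89

For two equal groups, power = Φ(d·√(n/2) − z_{α}).
d·√(n/2) = 0.66 × √(38/2) = 0.66 × 4.359 = 2.877.
z_β = 2.877 − 1.645 = 1.232.
Power = Φ(1.232) = 0.891.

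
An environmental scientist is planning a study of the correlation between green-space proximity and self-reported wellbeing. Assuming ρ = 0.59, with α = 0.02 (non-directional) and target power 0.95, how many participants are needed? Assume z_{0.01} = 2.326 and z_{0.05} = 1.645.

Fisher's z: C = ½·ln((1+r)/(1−r)) = ½·ln(3.8780) = 0.6777.
n = ((z_{α/2} + z_β)/C)² + 3.
(2.326 + 1.645) / 0.6777 = 3.971 / 0.6777 = 5.860.
n = 5.860² + 3 = 34.33 + 3 = 37.3.
Round up.

n = 38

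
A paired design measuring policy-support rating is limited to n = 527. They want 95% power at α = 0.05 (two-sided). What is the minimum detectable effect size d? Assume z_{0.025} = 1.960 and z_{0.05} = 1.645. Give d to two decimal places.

d_min ≈ 0.16

For a single sample (or paired design) of n = 527: d_min = (z_{α/2} + z_β)/√n.
z-sum = 1.960 + 1.645 = 3.605.
d_min = 3.605 / √527 = 3.605 / 22.956 = 0.157.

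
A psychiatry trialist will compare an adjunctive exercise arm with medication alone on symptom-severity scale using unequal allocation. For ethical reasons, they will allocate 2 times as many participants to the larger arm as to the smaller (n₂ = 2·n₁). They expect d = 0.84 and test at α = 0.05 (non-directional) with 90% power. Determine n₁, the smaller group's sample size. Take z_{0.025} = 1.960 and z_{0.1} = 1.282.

n₁ = 23

With allocation ratio k = n₂/n₁ = 2, Var(x̄₁−x̄₂) = σ²(1/n₁ + 1/(k·n₁)) = σ²·(k+1)/(k·n₁).
So n₁ = (1 + 1/k)·((z_{α/2} + z_β)/d)² = 1.500 × (3.242/0.84)².
n₁ = 1.500 × 14.90 = 22.3.
Round up: n₁ = 23, giving n₂ = 2 × 23 = 46.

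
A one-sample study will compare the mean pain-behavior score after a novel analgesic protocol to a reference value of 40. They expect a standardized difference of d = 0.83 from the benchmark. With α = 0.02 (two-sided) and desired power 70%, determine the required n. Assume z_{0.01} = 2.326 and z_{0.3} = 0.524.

For a one-sample test: n = ((z_{α/2} + z_β) / d)².
z_{α/2} + z_β = 2.326 + 0.524 = 2.850.
n = (2.850 / 0.83)² = 3.434² = 11.79.
Round up.

n = 12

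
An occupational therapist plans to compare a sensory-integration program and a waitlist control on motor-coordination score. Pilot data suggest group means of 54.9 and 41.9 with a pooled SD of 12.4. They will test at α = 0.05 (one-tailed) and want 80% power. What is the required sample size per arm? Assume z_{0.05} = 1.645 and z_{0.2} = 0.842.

n = 12 per group

Cohen's d = |M₁ − M₂| / SD_pooled = |54.9 − 41.9| / 12.4 = 13.0 / 12.4 = 1.048.
For two independent groups with equal n: n = 2·((z_{α} + z_β) / d)².
z_{α} + z_β = 1.645 + 0.842 = 2.487.
n = 2 × (2.487 / 1.048)² = 2 × 2.373² = 2 × 5.63 = 11.3.
Round up to the next whole participant.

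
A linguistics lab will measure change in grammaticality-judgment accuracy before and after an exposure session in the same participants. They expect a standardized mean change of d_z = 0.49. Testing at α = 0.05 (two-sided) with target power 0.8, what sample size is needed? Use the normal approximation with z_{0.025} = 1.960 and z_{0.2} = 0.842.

n = 33 pairs

For a paired (one-sample on differences) test: n = ((z_{α/2} + z_β) / d)².
z_{α/2} + z_β = 1.960 + 0.842 = 2.802.
n = (2.802 / 0.49)² = 5.718² = 32.70.
Round up.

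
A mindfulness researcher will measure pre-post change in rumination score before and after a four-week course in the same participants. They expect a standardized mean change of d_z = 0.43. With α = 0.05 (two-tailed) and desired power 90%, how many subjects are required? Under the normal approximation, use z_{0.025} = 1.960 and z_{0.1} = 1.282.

n = 57 pairs

For a paired (one-sample on differences) test: n = ((z_{α/2} + z_β) / d)².
z_{α/2} + z_β = 1.960 + 1.282 = 3.242.
n = (3.242 / 0.43)² = 7.540² = 56.84.
Round up.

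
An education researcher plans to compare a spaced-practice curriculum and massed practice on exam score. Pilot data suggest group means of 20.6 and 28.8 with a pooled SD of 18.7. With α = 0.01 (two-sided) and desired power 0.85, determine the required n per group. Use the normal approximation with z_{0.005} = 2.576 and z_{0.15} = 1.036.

Cohen's d = |M₁ − M₂| / SD_pooled = |20.6 − 28.8| / 18.7 = 8.2 / 18.7 = 0.439.
For two independent groups with equal n: n = 2·((z_{α/2} + z_β) / d)².
z_{α/2} + z_β = 2.576 + 1.036 = 3.612.
n = 2 × (3.612 / 0.439)² = 2 × 8.228² = 2 × 67.70 = 135.4.
Round up to the next whole participant.

n = 136 per group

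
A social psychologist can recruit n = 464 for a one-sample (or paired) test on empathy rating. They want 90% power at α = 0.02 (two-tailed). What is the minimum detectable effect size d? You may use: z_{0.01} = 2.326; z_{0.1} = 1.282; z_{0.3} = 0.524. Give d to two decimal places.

For a single sample (or paired design) of n = 464: d_min = (z_{α/2} + z_β)/√n.
z-sum = 2.326 + 1.282 = 3.608.
d_min = 3.608 / √464 = 3.608 / 21.541 = 0.167.

d_min ≈ 0.17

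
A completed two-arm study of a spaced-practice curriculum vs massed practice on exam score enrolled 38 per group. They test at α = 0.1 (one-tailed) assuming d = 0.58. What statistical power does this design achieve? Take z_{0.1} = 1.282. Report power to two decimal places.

power ≈ 0.89

For two equal groups, power = Φ(d·√(n/2) − z_{α}).
d·√(n/2) = 0.58 × √(38/2) = 0.58 × 4.359 = 2.528.
z_β = 2.528 − 1.282 = 1.246.
Power = Φ(1.246) = 0.894.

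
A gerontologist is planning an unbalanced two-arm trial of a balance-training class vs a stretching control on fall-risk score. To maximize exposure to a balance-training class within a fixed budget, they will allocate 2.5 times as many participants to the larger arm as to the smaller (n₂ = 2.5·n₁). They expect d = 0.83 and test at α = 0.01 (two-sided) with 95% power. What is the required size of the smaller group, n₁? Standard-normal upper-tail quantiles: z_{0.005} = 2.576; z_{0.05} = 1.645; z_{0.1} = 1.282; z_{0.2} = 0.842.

With allocation ratio k = n₂/n₁ = 2.5, Var(x̄₁−x̄₂) = σ²(1/n₁ + 1/(k·n₁)) = σ²·(k+1)/(k·n₁).
So n₁ = (1 + 1/k)·((z_{α/2} + z_β)/d)² = 1.400 × (4.221/0.83)².
n₁ = 1.400 × 25.86 = 36.2.
Round up: n₁ = 37, giving n₂ = ⌈2.5 × 37⌉ = ⌈92.5⌉ = 93.

n₁ = 37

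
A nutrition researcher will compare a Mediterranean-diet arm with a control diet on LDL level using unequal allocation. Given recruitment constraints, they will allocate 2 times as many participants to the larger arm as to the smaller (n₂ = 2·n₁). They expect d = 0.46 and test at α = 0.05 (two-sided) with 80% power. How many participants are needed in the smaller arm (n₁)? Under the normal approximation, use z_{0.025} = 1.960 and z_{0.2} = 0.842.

With allocation ratio k = n₂/n₁ = 2, Var(x̄₁−x̄₂) = σ²(1/n₁ + 1/(k·n₁)) = σ²·(k+1)/(k·n₁).
So n₁ = (1 + 1/k)·((z_{α/2} + z_β)/d)² = 1.500 × (2.802/0.46)².
n₁ = 1.500 × 37.10 = 55.7.
Round up: n₁ = 56, giving n₂ = 2 × 56 = 112.

n₁ = 56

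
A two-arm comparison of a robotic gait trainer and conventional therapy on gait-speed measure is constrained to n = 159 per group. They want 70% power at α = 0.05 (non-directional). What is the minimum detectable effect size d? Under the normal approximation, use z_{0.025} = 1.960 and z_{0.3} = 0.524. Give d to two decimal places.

d_min ≈ 0.28

For two independent groups of n = 159 each: d_min = (z_{α/2} + z_β)·√(2/n).
z-sum = 1.960 + 0.524 = 2.484.
d_min = 2.484 × √(2/159) = 2.484 × 0.1122 = 0.279.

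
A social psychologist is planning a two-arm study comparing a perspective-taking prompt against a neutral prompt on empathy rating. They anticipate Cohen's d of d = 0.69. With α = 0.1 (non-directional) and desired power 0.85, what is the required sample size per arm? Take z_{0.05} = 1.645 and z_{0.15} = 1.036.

For two independent groups with equal n: n = 2·((z_{α/2} + z_β) / d)².
z_{α/2} + z_β = 1.645 + 1.036 = 2.681.
n = 2 × (2.681 / 0.69)² = 2 × 3.886² = 2 × 15.10 = 30.2.
Round up to the next whole participant.

n = 31 per group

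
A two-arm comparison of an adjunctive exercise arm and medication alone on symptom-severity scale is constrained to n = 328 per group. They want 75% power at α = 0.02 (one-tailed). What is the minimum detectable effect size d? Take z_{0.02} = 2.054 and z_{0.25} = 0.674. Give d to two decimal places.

d_min ≈ 0.21

For two independent groups of n = 328 each: d_min = (z_{α} + z_β)·√(2/n).
z-sum = 2.054 + 0.674 = 2.728.
d_min = 2.728 × √(2/328) = 2.728 × 0.0781 = 0.213.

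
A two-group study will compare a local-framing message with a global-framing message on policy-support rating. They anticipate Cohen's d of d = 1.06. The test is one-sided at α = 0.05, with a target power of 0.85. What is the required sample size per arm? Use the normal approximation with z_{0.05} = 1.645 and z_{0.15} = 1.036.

For two independent groups with equal n: n = 2·((z_{α} + z_β) / d)².
z_{α} + z_β = 1.645 + 1.036 = 2.681.
n = 2 × (2.681 / 1.06)² = 2 × 2.529² = 2 × 6.40 = 12.8.
Round up to the next whole participant.

n = 13 per group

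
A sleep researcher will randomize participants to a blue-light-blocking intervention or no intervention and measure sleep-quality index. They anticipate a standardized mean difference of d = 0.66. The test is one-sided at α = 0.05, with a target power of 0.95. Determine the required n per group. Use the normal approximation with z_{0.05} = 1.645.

n = 50 per group

For two independent groups with equal n: n = 2·((z_{α} + z_β) / d)².
z_{α} + z_β = 1.645 + 1.645 = 3.290.
n = 2 × (3.290 / 0.66)² = 2 × 4.985² = 2 × 24.85 = 49.7.
Round up to the next whole participant.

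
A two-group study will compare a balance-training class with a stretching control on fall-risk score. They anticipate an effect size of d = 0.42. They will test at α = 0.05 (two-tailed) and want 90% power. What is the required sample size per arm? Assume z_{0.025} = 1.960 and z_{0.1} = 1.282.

For two independent groups with equal n: n = 2·((z_{α/2} + z_β) / d)².
z_{α/2} + z_β = 1.960 + 1.282 = 3.242.
n = 2 × (3.242 / 0.42)² = 2 × 7.719² = 2 × 59.58 = 119.2.
Round up to the next whole participant.

n = 120 per group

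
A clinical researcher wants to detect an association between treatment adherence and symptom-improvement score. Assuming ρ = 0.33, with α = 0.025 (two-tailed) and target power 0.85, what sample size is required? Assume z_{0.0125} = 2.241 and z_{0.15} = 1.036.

Fisher's z: C = ½·ln((1+r)/(1−r)) = ½·ln(1.9851) = 0.3428.
n = ((z_{α/2} + z_β)/C)² + 3.
(2.241 + 1.036) / 0.3428 = 3.277 / 0.3428 = 9.560.
n = 9.560² + 3 = 91.38 + 3 = 94.4.
Round up.

n = 95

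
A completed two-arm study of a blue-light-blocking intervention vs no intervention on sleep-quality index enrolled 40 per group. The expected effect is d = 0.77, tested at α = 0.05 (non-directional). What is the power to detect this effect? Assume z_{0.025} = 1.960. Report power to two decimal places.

For two equal groups, power = Φ(d·√(n/2) − z_{α/2}).
d·√(n/2) = 0.77 × √(40/2) = 0.77 × 4.472 = 3.444.
z_β = 3.444 − 1.960 = 1.484.
Power = Φ(1.484) = 0.931.

power ≈ 0.93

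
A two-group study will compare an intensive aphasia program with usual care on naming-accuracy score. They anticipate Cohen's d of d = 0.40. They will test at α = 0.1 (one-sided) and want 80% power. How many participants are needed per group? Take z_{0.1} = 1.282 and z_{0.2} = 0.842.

n = 57 per group

For two independent groups with equal n: n = 2·((z_{α} + z_β) / d)².
z_{α} + z_β = 1.282 + 0.842 = 2.124.
n = 2 × (2.124 / 0.40)² = 2 × 5.310² = 2 × 28.20 = 56.4.
Round up to the next whole participant.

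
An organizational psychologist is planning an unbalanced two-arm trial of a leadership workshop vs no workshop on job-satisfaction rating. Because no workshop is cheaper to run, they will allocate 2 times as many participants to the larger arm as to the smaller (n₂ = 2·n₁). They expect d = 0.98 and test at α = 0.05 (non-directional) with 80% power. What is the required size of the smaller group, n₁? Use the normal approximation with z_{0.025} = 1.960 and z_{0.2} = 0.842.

n₁ = 13

With allocation ratio k = n₂/n₁ = 2, Var(x̄₁−x̄₂) = σ²(1/n₁ + 1/(k·n₁)) = σ²·(k+1)/(k·n₁).
So n₁ = (1 + 1/k)·((z_{α/2} + z_β)/d)² = 1.500 × (2.802/0.98)².
n₁ = 1.500 × 8.17 = 12.3.
Round up: n₁ = 13, giving n₂ = 2 × 13 = 26.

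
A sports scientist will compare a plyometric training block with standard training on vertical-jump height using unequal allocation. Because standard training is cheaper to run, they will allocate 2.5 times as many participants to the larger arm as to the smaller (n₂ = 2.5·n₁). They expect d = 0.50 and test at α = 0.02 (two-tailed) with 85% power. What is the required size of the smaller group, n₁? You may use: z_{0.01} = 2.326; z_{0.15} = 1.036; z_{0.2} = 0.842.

With allocation ratio k = n₂/n₁ = 2.5, Var(x̄₁−x̄₂) = σ²(1/n₁ + 1/(k·n₁)) = σ²·(k+1)/(k·n₁).
So n₁ = (1 + 1/k)·((z_{α/2} + z_β)/d)² = 1.400 × (3.362/0.50)².
n₁ = 1.400 × 45.21 = 63.3.
Round up: n₁ = 64, giving n₂ = 2.5 × 64 = 160.

n₁ = 64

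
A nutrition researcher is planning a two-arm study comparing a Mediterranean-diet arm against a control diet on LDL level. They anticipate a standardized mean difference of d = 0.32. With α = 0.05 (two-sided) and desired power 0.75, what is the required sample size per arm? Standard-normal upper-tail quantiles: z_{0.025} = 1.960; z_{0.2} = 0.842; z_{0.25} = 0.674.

n = 136 per group

For two independent groups with equal n: n = 2·((z_{α/2} + z_β) / d)².
z_{α/2} + z_β = 1.960 + 0.674 = 2.634.
n = 2 × (2.634 / 0.32)² = 2 × 8.231² = 2 × 67.75 = 135.5.
Round up to the next whole participant.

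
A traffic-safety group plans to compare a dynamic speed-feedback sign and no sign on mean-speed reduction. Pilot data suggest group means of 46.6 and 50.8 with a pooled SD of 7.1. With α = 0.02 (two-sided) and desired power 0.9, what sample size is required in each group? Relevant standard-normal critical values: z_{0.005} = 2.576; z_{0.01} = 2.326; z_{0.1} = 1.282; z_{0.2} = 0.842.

Cohen's d = |M₁ − M₂| / SD_pooled = |46.6 − 50.8| / 7.1 = 4.2 / 7.1 = 0.592.
For two independent groups with equal n: n = 2·((z_{α/2} + z_β) / d)².
z_{α/2} + z_β = 2.326 + 1.282 = 3.608.
n = 2 × (3.608 / 0.592)² = 2 × 6.095² = 2 × 37.14 = 74.3.
Round up to the next whole participant.

n = 75 per group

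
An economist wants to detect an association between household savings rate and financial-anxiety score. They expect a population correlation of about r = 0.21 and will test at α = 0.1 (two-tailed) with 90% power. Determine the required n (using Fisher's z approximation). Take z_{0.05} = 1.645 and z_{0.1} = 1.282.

Fisher's z: C = ½·ln((1+r)/(1−r)) = ½·ln(1.5316) = 0.2132.
n = ((z_{α/2} + z_β)/C)² + 3.
(1.645 + 1.282) / 0.2132 = 2.927 / 0.2132 = 13.729.
n = 13.729² + 3 = 188.48 + 3 = 191.5.
Round up.

n = 192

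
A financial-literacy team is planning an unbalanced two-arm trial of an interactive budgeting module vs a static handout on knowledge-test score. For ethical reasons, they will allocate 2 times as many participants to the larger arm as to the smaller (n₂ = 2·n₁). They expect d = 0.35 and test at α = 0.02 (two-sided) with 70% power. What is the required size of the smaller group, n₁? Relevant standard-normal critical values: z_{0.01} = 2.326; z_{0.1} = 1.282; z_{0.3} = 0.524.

With allocation ratio k = n₂/n₁ = 2, Var(x̄₁−x̄₂) = σ²(1/n₁ + 1/(k·n₁)) = σ²·(k+1)/(k·n₁).
So n₁ = (1 + 1/k)·((z_{α/2} + z_β)/d)² = 1.500 × (2.850/0.35)².
n₁ = 1.500 × 66.31 = 99.5.
Round up: n₁ = 100, giving n₂ = 2 × 100 = 200.

n₁ = 100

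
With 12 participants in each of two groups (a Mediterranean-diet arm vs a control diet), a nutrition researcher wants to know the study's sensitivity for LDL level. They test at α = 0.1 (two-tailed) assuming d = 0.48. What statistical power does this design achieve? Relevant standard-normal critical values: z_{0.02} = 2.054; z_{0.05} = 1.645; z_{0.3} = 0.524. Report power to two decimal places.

power ≈ 0.32

For two equal groups, power = Φ(d·√(n/2) − z_{α/2}).
d·√(n/2) = 0.48 × √(12/2) = 0.48 × 2.449 = 1.176.
z_β = 1.176 − 1.645 = -0.469.
Power = Φ(-0.469) = 0.319.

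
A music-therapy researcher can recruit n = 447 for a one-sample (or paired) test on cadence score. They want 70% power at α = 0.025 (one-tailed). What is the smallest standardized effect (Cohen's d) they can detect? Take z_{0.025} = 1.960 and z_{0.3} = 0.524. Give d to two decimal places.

d_min ≈ 0.12

For a single sample (or paired design) of n = 447: d_min = (z_{α} + z_β)/√n.
z-sum = 1.960 + 0.524 = 2.484.
d_min = 2.484 / √447 = 2.484 / 21.142 = 0.117.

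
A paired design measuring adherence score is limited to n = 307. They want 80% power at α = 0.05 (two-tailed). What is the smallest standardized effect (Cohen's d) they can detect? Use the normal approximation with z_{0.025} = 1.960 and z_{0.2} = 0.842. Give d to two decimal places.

For a single sample (or paired design) of n = 307: d_min = (z_{α/2} + z_β)/√n.
z-sum = 1.960 + 0.842 = 2.802.
d_min = 2.802 / √307 = 2.802 / 17.521 = 0.160.

d_min ≈ 0.16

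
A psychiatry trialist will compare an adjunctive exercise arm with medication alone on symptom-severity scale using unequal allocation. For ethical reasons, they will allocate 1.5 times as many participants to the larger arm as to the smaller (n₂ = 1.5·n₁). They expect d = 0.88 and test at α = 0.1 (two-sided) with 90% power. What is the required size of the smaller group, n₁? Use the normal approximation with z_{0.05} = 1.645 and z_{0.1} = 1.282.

With allocation ratio k = n₂/n₁ = 1.5, Var(x̄₁−x̄₂) = σ²(1/n₁ + 1/(k·n₁)) = σ²·(k+1)/(k·n₁).
So n₁ = (1 + 1/k)·((z_{α/2} + z_β)/d)² = 1.667 × (2.927/0.88)².
n₁ = 1.667 × 11.06 = 18.4.
Round up: n₁ = 19, giving n₂ = ⌈1.5 × 19⌉ = ⌈28.5⌉ = 29.

n₁ = 19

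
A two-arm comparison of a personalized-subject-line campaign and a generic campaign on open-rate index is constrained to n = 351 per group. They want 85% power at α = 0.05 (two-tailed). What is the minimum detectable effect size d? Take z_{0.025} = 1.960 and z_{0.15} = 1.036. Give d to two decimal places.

For two independent groups of n = 351 each: d_min = (z_{α/2} + z_β)·√(2/n).
z-sum = 1.960 + 1.036 = 2.996.
d_min = 2.996 × √(2/351) = 2.996 × 0.0755 = 0.226.

d_min ≈ 0.23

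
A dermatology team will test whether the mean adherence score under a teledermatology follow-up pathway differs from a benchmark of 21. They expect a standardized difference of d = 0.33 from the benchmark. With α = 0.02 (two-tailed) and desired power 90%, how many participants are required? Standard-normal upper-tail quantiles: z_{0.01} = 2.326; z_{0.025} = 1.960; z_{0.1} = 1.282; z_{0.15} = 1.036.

For a one-sample test: n = ((z_{α/2} + z_β) / d)².
z_{α/2} + z_β = 2.326 + 1.282 = 3.608.
n = (3.608 / 0.33)² = 10.933² = 119.54.
Round up.

n = 120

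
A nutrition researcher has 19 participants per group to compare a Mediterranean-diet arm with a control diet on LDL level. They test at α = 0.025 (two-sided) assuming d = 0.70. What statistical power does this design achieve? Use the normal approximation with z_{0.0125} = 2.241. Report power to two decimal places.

For two equal groups, power = Φ(d·√(n/2) − z_{α/2}).
d·√(n/2) = 0.70 × √(19/2) = 0.70 × 3.082 = 2.158.
z_β = 2.158 − 2.241 = -0.083.
Power = Φ(-0.083) = 0.467.

power ≈ 0.47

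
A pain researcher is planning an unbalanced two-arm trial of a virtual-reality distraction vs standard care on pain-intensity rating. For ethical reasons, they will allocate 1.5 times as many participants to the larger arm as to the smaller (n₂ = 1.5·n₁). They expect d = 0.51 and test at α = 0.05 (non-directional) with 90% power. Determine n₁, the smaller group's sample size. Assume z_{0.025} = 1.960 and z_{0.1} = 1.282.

With allocation ratio k = n₂/n₁ = 1.5, Var(x̄₁−x̄₂) = σ²(1/n₁ + 1/(k·n₁)) = σ²·(k+1)/(k·n₁).
So n₁ = (1 + 1/k)·((z_{α/2} + z_β)/d)² = 1.667 × (3.242/0.51)².
n₁ = 1.667 × 40.41 = 67.3.
Round up: n₁ = 68, giving n₂ = 1.5 × 68 = 102.

n₁ = 68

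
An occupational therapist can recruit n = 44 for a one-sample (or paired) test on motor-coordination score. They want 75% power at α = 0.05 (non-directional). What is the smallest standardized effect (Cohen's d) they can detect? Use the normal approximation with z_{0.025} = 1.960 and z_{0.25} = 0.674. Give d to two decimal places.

For a single sample (or paired design) of n = 44: d_min = (z_{α/2} + z_β)/√n.
z-sum = 1.960 + 0.674 = 2.634.
d_min = 2.634 / √44 = 2.634 / 6.633 = 0.397.

d_min ≈ 0.40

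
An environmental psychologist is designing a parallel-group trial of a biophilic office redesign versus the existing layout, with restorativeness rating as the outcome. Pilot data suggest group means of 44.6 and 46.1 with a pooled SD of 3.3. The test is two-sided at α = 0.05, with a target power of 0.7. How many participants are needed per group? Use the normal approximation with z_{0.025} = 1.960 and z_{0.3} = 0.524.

Cohen's d = |M₁ − M₂| / SD_pooled = |44.6 − 46.1| / 3.3 = 1.5 / 3.3 = 0.455.
For two independent groups with equal n: n = 2·((z_{α/2} + z_β) / d)².
z_{α/2} + z_β = 1.960 + 0.524 = 2.484.
n = 2 × (2.484 / 0.455)² = 2 × 5.459² = 2 × 29.80 = 59.6.
Round up to the next whole participant.

n = 60 per group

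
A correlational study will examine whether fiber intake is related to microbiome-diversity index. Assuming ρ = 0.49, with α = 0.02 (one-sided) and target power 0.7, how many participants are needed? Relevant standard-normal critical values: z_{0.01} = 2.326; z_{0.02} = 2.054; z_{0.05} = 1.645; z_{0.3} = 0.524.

n = 27

Fisher's z: C = ½·ln((1+r)/(1−r)) = ½·ln(2.9216) = 0.5361.
n = ((z_{α} + z_β)/C)² + 3.
(2.054 + 0.524) / 0.5361 = 2.578 / 0.5361 = 4.809.
n = 4.809² + 3 = 23.12 + 3 = 26.1.
Round up.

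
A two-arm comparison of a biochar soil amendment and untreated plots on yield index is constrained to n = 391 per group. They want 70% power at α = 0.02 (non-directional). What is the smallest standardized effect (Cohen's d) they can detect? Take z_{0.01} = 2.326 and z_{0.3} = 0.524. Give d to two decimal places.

d_min ≈ 0.20

For two independent groups of n = 391 each: d_min = (z_{α/2} + z_β)·√(2/n).
z-sum = 2.326 + 0.524 = 2.850.
d_min = 2.850 × √(2/391) = 2.850 × 0.0715 = 0.204.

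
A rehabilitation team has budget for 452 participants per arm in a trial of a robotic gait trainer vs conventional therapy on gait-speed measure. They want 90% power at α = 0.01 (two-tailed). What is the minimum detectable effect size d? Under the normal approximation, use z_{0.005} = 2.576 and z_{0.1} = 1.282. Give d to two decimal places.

For two independent groups of n = 452 each: d_min = (z_{α/2} + z_β)·√(2/n).
z-sum = 2.576 + 1.282 = 3.858.
d_min = 3.858 × √(2/452) = 3.858 × 0.0665 = 0.257.

d_min ≈ 0.26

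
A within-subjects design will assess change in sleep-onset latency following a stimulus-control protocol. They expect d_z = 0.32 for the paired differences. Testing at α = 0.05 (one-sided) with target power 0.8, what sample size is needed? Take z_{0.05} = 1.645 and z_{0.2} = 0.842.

For a paired (one-sample on differences) test: n = ((z_{α} + z_β) / d)².
z_{α} + z_β = 1.645 + 0.842 = 2.487.
n = (2.487 / 0.32)² = 7.772² = 60.40.
Round up.

n = 61 pairs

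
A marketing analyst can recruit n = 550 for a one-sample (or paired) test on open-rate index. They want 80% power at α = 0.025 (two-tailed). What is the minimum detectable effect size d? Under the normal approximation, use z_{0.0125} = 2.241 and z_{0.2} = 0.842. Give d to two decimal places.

For a single sample (or paired design) of n = 550: d_min = (z_{α/2} + z_β)/√n.
z-sum = 2.241 + 0.842 = 3.083.
d_min = 3.083 / √550 = 3.083 / 23.452 = 0.131.

d_min ≈ 0.13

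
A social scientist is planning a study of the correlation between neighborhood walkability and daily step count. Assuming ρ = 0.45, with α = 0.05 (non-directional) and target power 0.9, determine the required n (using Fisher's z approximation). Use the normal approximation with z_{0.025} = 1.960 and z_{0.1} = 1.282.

Fisher's z: C = ½·ln((1+r)/(1−r)) = ½·ln(2.6364) = 0.4847.
n = ((z_{α/2} + z_β)/C)² + 3.
(1.960 + 1.282) / 0.4847 = 3.242 / 0.4847 = 6.689.
n = 6.689² + 3 = 44.74 + 3 = 47.7.
Round up.

n = 48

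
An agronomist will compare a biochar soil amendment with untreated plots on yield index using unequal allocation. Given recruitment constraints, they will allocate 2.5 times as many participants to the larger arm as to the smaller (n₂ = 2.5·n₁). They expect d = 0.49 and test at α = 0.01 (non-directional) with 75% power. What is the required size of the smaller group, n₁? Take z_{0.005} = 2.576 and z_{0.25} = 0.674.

With allocation ratio k = n₂/n₁ = 2.5, Var(x̄₁−x̄₂) = σ²(1/n₁ + 1/(k·n₁)) = σ²·(k+1)/(k·n₁).
So n₁ = (1 + 1/k)·((z_{α/2} + z_β)/d)² = 1.400 × (3.250/0.49)².
n₁ = 1.400 × 43.99 = 61.6.
Round up: n₁ = 62, giving n₂ = 2.5 × 62 = 155.

n₁ = 62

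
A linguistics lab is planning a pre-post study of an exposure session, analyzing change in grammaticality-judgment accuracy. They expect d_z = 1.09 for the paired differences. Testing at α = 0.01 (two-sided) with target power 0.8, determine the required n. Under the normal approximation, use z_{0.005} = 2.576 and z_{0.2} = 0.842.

For a paired (one-sample on differences) test: n = ((z_{α/2} + z_β) / d)².
z_{α/2} + z_β = 2.576 + 0.842 = 3.418.
n = (3.418 / 1.09)² = 3.136² = 9.83.
Round up.

n = 10 pairs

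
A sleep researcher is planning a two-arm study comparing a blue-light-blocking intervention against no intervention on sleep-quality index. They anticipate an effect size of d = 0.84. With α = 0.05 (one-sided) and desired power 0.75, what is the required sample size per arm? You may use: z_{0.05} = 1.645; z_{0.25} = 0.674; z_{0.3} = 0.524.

n = 16 per group

For two independent groups with equal n: n = 2·((z_{α} + z_β) / d)².
z_{α} + z_β = 1.645 + 0.674 = 2.319.
n = 2 × (2.319 / 0.84)² = 2 × 2.761² = 2 × 7.62 = 15.2.
Round up to the next whole participant.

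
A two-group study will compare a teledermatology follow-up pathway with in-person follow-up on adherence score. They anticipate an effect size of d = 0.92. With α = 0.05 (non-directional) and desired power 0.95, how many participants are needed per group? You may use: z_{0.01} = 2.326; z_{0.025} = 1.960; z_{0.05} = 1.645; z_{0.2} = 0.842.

For two independent groups with equal n: n = 2·((z_{α/2} + z_β) / d)².
z_{α/2} + z_β = 1.960 + 1.645 = 3.605.
n = 2 × (3.605 / 0.92)² = 2 × 3.918² = 2 × 15.35 = 30.7.
Round up to the next whole participant.

n = 31 per group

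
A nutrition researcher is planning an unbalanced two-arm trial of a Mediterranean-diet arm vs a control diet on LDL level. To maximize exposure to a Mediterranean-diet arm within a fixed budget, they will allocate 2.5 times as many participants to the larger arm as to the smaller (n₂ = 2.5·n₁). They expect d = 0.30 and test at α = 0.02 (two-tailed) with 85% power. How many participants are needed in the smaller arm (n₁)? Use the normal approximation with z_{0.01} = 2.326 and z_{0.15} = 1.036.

n₁ = 176

With allocation ratio k = n₂/n₁ = 2.5, Var(x̄₁−x̄₂) = σ²(1/n₁ + 1/(k·n₁)) = σ²·(k+1)/(k·n₁).
So n₁ = (1 + 1/k)·((z_{α/2} + z_β)/d)² = 1.400 × (3.362/0.30)².
n₁ = 1.400 × 125.59 = 175.8.
Round up: n₁ = 176, giving n₂ = 2.5 × 176 = 440.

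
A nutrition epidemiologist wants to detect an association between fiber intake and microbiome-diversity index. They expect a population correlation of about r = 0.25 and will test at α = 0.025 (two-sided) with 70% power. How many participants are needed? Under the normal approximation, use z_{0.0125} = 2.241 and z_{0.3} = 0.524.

n = 121

Fisher's z: C = ½·ln((1+r)/(1−r)) = ½·ln(1.6667) = 0.2554.
n = ((z_{α/2} + z_β)/C)² + 3.
(2.241 + 0.524) / 0.2554 = 2.765 / 0.2554 = 10.826.
n = 10.826² + 3 = 117.21 + 3 = 120.2.
Round up.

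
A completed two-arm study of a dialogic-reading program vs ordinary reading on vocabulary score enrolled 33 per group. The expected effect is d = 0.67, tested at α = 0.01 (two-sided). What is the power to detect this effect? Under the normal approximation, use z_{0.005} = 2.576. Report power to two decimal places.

For two equal groups, power = Φ(d·√(n/2) − z_{α/2}).
d·√(n/2) = 0.67 × √(33/2) = 0.67 × 4.062 = 2.722.
z_β = 2.722 − 2.576 = 0.146.
Power = Φ(0.146) = 0.558.

power ≈ 0.56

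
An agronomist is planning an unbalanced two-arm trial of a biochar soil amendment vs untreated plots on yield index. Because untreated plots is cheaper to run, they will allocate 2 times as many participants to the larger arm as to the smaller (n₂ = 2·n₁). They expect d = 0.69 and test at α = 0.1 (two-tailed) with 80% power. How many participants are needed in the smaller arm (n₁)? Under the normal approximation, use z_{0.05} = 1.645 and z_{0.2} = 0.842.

n₁ = 20

With allocation ratio k = n₂/n₁ = 2, Var(x̄₁−x̄₂) = σ²(1/n₁ + 1/(k·n₁)) = σ²·(k+1)/(k·n₁).
So n₁ = (1 + 1/k)·((z_{α/2} + z_β)/d)² = 1.500 × (2.487/0.69)².
n₁ = 1.500 × 12.99 = 19.5.
Round up: n₁ = 20, giving n₂ = 2 × 20 = 40.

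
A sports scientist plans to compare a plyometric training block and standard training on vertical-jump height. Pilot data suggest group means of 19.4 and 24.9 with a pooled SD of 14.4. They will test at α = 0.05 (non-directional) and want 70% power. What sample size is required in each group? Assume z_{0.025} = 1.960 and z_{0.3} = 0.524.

Cohen's d = |M₁ − M₂| / SD_pooled = |19.4 − 24.9| / 14.4 = 5.5 / 14.4 = 0.382.
For two independent groups with equal n: n = 2·((z_{α/2} + z_β) / d)².
z_{α/2} + z_β = 1.960 + 0.524 = 2.484.
n = 2 × (2.484 / 0.382)² = 2 × 6.503² = 2 × 42.28 = 84.6.
Round up to the next whole participant.

n = 85 per group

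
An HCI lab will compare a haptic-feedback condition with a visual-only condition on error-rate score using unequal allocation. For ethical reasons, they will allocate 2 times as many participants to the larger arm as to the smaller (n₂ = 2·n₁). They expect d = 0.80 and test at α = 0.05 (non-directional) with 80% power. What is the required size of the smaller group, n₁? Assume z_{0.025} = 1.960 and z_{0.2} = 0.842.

With allocation ratio k = n₂/n₁ = 2, Var(x̄₁−x̄₂) = σ²(1/n₁ + 1/(k·n₁)) = σ²·(k+1)/(k·n₁).
So n₁ = (1 + 1/k)·((z_{α/2} + z_β)/d)² = 1.500 × (2.802/0.80)².
n₁ = 1.500 × 12.27 = 18.4.
Round up: n₁ = 19, giving n₂ = 2 × 19 = 38.

n₁ = 19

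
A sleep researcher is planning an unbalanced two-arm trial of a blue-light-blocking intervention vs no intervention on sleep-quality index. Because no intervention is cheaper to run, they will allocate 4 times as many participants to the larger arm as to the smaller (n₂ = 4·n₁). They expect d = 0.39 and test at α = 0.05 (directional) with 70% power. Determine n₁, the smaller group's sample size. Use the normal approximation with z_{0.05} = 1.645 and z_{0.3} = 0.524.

With allocation ratio k = n₂/n₁ = 4, Var(x̄₁−x̄₂) = σ²(1/n₁ + 1/(k·n₁)) = σ²·(k+1)/(k·n₁).
So n₁ = (1 + 1/k)·((z_{α} + z_β)/d)² = 1.250 × (2.169/0.39)².
n₁ = 1.250 × 30.93 = 38.7.
Round up: n₁ = 39, giving n₂ = 4 × 39 = 156.

n₁ = 39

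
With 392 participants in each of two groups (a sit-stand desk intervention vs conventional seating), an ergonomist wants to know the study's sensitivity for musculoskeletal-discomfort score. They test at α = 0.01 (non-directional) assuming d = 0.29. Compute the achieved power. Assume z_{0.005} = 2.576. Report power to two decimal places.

For two equal groups, power = Φ(d·√(n/2) − z_{α/2}).
d·√(n/2) = 0.29 × √(392/2) = 0.29 × 14.000 = 4.060.
z_β = 4.060 − 2.576 = 1.484.
Power = Φ(1.484) = 0.931.

power ≈ 0.93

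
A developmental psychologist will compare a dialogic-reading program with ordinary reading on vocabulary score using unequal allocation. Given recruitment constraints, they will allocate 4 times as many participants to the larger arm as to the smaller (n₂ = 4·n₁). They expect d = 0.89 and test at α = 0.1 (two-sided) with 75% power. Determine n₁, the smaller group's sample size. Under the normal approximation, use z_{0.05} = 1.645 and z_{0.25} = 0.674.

With allocation ratio k = n₂/n₁ = 4, Var(x̄₁−x̄₂) = σ²(1/n₁ + 1/(k·n₁)) = σ²·(k+1)/(k·n₁).
So n₁ = (1 + 1/k)·((z_{α/2} + z_β)/d)² = 1.250 × (2.319/0.89)².
n₁ = 1.250 × 6.79 = 8.5.
Round up: n₁ = 9, giving n₂ = 4 × 9 = 36.

n₁ = 9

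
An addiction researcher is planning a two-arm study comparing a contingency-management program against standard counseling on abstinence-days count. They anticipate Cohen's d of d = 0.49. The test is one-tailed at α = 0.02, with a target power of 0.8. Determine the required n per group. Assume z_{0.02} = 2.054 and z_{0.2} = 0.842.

For two independent groups with equal n: n = 2·((z_{α} + z_β) / d)².
z_{α} + z_β = 2.054 + 0.842 = 2.896.
n = 2 × (2.896 / 0.49)² = 2 × 5.910² = 2 × 34.93 = 69.9.
Round up to the next whole participant.

n = 70 per group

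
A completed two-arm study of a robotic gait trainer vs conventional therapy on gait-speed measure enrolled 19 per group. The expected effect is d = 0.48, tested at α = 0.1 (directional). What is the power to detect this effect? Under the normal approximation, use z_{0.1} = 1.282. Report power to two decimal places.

For two equal groups, power = Φ(d·√(n/2) − z_{α}).
d·√(n/2) = 0.48 × √(19/2) = 0.48 × 3.082 = 1.479.
z_β = 1.479 − 1.282 = 0.197.
Power = Φ(0.197) = 0.578.

power ≈ 0.58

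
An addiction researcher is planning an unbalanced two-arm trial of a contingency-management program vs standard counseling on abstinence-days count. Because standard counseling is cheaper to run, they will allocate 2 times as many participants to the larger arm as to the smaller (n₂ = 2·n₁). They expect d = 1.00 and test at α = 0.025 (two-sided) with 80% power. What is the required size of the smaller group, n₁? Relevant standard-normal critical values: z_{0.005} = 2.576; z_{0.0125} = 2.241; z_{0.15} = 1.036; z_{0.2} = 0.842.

n₁ = 15

With allocation ratio k = n₂/n₁ = 2, Var(x̄₁−x̄₂) = σ²(1/n₁ + 1/(k·n₁)) = σ²·(k+1)/(k·n₁).
So n₁ = (1 + 1/k)·((z_{α/2} + z_β)/d)² = 1.500 × (3.083/1.00)².
n₁ = 1.500 × 9.50 = 14.3.
Round up: n₁ = 15, giving n₂ = 2 × 15 = 30.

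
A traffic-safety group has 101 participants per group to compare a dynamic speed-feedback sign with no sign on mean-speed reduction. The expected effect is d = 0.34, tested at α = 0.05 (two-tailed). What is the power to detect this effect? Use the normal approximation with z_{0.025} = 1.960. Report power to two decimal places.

For two equal groups, power = Φ(d·√(n/2) − z_{α/2}).
d·√(n/2) = 0.34 × √(101/2) = 0.34 × 7.106 = 2.416.
z_β = 2.416 − 1.960 = 0.456.
Power = Φ(0.456) = 0.676.

power ≈ 0.68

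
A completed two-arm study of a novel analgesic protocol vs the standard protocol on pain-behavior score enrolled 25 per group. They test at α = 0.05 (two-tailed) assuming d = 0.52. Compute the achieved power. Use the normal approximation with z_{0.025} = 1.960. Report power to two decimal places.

For two equal groups, power = Φ(d·√(n/2) − z_{α/2}).
d·√(n/2) = 0.52 × √(25/2) = 0.52 × 3.536 = 1.838.
z_β = 1.838 − 1.960 = -0.122.
Power = Φ(-0.122) = 0.452.

power ≈ 0.45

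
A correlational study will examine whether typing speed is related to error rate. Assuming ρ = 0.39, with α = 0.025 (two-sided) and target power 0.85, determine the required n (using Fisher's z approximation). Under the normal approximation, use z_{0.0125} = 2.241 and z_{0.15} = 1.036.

Fisher's z: C = ½·ln((1+r)/(1−r)) = ½·ln(2.2787) = 0.4118.
n = ((z_{α/2} + z_β)/C)² + 3.
(2.241 + 1.036) / 0.4118 = 3.277 / 0.4118 = 7.958.
n = 7.958² + 3 = 63.33 + 3 = 66.3.
Round up.

n = 67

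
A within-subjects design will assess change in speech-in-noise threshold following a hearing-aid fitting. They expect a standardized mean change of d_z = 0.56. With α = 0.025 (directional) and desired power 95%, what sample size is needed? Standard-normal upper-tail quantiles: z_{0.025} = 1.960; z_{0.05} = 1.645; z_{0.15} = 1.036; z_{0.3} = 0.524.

n = 42 pairs

For a paired (one-sample on differences) test: n = ((z_{α} + z_β) / d)².
z_{α} + z_β = 1.960 + 1.645 = 3.605.
n = (3.605 / 0.56)² = 6.437² = 41.44.
Round up.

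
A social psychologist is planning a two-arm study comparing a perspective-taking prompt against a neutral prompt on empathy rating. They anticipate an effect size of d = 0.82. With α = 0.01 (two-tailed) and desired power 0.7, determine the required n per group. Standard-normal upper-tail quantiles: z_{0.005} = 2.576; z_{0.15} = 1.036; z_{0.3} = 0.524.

For two independent groups with equal n: n = 2·((z_{α/2} + z_β) / d)².
z_{α/2} + z_β = 2.576 + 0.524 = 3.100.
n = 2 × (3.100 / 0.82)² = 2 × 3.780² = 2 × 14.29 = 28.6.
Round up to the next whole participant.

n = 29 per group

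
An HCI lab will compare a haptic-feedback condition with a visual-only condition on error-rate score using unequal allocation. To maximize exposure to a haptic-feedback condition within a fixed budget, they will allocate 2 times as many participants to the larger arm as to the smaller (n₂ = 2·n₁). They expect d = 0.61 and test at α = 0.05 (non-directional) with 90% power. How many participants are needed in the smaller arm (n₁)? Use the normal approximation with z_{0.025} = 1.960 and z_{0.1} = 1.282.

With allocation ratio k = n₂/n₁ = 2, Var(x̄₁−x̄₂) = σ²(1/n₁ + 1/(k·n₁)) = σ²·(k+1)/(k·n₁).
So n₁ = (1 + 1/k)·((z_{α/2} + z_β)/d)² = 1.500 × (3.242/0.61)².
n₁ = 1.500 × 28.25 = 42.4.
Round up: n₁ = 43, giving n₂ = 2 × 43 = 86.

n₁ = 43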